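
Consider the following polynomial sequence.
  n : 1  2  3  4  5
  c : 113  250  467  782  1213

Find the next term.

D1: 137 , 217 , 315 , 431
D2: 80 , 98 , 116
D3: 18 , 18
The third differences are constant (18).
116 + 18 = 134;  431 + 134 = 565;  1213 + 565 = 1778

1778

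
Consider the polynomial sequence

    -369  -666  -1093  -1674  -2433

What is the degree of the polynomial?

3

Δ: -297, -427, -581, -759
Δ²: -130, -154, -178
Δ³: -24, -24
The third differences are constant, so the polynomial has degree 3.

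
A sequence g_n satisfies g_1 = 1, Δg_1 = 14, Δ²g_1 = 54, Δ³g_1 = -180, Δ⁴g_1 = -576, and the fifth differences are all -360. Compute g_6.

Build the table forward from the leading diagonal:
Δ⁵: -360  -360  -360  -360  -360  -360
Δ⁴: -576  -936  -1296  -1656  -2016  -2376
Δ³: -180  -756  -1692  -2988  -4644  -6660
Δ²: 54  -126  -882  -2574  -5562  -10206
Δ: 14  68  -58  -940  -3514  -9076
g: 1  15  83  25  -915  -4429

-4429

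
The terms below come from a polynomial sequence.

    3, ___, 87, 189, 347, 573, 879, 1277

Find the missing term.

29

Using the last 6 terms:
Δ: 102, 158, 226, 306, 398
Δ²: 56, 68, 80, 92
Δ³: 12, 12, 12
Constant third difference = 12.
Extend backward: 56 − 12 = 44;  102 − 44 = 58;  87 − 58 = 29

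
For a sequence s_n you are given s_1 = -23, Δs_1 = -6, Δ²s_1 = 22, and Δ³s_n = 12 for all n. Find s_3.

-13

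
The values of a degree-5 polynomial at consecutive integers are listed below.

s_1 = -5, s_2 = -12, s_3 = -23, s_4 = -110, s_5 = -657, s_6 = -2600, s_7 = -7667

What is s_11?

Δ: -7, -11, -87, -547, -1943, -5067
Δ²: -4, -76, -460, -1396, -3124
Δ³: -72, -384, -936, -1728
Δ⁴: -312, -552, -792
Δ⁵: -240, -240
The fifth differences are constant (-240).
-792 − 240 = -1032;  -1728 − 1032 = -2760;  -3124 − 2760 = -5884;  -5067 − 5884 = -10951;  -7667 − 10951 = -18618
-1032 − 240 = -1272;  -2760 − 1272 = -4032;  -5884 − 4032 = -9916;  -10951 − 9916 = -20867;  -18618 − 20867 = -39485
-1272 − 240 = -1512;  -4032 − 1512 = -5544;  -9916 − 5544 = -15460;  -20867 − 15460 = -36327;  -39485 − 36327 = -75812
-1512 − 240 = -1752;  -5544 − 1752 = -7296;  -15460 − 7296 = -22756;  -36327 − 22756 = -59083;  -75812 − 59083 = -134895

-134895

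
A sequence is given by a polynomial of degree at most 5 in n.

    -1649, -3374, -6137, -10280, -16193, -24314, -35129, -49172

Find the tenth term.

Δ: -1725, -2763, -4143, -5913, -8121, -10815, -14043
Δ²: -1038, -1380, -1770, -2208, -2694, -3228
Δ³: -342, -390, -438, -486, -534
Δ⁴: -48, -48, -48, -48
Fourth differences constant at -48.
-534 − 48 = -582;  -3228 − 582 = -3810;  -14043 − 3810 = -17853;  -49172 − 17853 = -67025
-582 − 48 = -630;  -3810 − 630 = -4440;  -17853 − 4440 = -22293;  -67025 − 22293 = -89318

-89318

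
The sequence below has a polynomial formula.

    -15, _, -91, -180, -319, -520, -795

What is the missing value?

Using the last 5 terms:
Δ: -89  -139  -201  -275
Δ²: -50  -62  -74
Δ³: -12  -12
Constant third difference = -12.
Extend backward: -50 + 12 = -38;  -89 + 38 = -51;  -91 + 51 = -40

-40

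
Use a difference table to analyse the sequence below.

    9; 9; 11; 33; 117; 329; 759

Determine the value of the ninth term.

2753

Δ: 0, 2, 22, 84, 212, 430
Δ²: 2, 20, 62, 128, 218
Δ³: 18, 42, 66, 90
Δ⁴: 24, 24, 24
The fourth differences are constant (24).
90 + 24 = 114;  218 + 114 = 332;  430 + 332 = 762;  759 + 762 = 1521
114 + 24 = 138;  332 + 138 = 470;  762 + 470 = 1232;  1521 + 1232 = 2753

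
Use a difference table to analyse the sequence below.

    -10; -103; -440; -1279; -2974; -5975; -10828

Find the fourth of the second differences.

First differences: -93, -337, -839, -1695, -3001, -4853
Second differences: -244, -502, -856, -1306, -1852
Third differences: -258, -354, -450, -546
Fourth differences: -96, -96, -96

-1306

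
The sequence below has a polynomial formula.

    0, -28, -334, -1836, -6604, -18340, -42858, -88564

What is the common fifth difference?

First differences: -28, -306, -1502, -4768, -11736, -24518, -45706
Second differences: -278, -1196, -3266, -6968, -12782, -21188
Third differences: -918, -2070, -3702, -5814, -8406
Fourth differences: -1152, -1632, -2112, -2592
Fifth differences: -480, -480, -480

-480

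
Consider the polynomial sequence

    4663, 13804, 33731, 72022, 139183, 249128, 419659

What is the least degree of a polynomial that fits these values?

5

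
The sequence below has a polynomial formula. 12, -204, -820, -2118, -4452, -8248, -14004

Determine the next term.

Δ: -216 , -616 , -1298 , -2334 , -3796 , -5756
Δ²: -400 , -682 , -1036 , -1462 , -1960
Δ³: -282 , -354 , -426 , -498
Δ⁴: -72 , -72 , -72
The fourth differences are constant (-72).
-498 − 72 = -570;  -1960 − 570 = -2530;  -5756 − 2530 = -8286;  -14004 − 8286 = -22290

-22290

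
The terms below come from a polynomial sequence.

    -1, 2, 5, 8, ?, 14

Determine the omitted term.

Using the first 4 terms:
D1: 3, 3, 3
Constant first difference = 3.
Extend forward: 8 + 3 = 11

11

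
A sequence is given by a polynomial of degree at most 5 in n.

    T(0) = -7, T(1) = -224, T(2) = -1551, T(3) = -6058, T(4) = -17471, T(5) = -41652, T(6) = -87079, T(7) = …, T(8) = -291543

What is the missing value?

Using the first 7 terms:
-217, -1327, -4507, -11413, -24181, -45427
-1110, -3180, -6906, -12768, -21246
-2070, -3726, -5862, -8478
-1656, -2136, -2616
-480, -480
Constant fifth difference = -480.
Extend forward: -2616 − 480 = -3096;  -8478 − 3096 = -11574;  -21246 − 11574 = -32820;  -45427 − 32820 = -78247;  -87079 − 78247 = -165326

-165326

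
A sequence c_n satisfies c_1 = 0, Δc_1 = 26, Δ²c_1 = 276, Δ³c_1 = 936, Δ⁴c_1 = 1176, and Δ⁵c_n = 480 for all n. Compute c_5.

Build the table forward from the leading diagonal:
D5: 480, 480, 480, 480, 480
D4: 1176, 1656, 2136, 2616, 3096
D3: 936, 2112, 3768, 5904, 8520
D2: 276, 1212, 3324, 7092, 12996
D1: 26, 302, 1514, 4838, 11930
c: 0, 26, 328, 1842, 6680

6680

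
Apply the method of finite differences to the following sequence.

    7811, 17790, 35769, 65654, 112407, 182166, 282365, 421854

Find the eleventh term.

Δ: 9979  17979  29885  46753  69759  100199  139489
Δ²: 8000  11906  16868  23006  30440  39290
Δ³: 3906  4962  6138  7434  8850
Δ⁴: 1056  1176  1296  1416
Δ⁵: 120  120  120
The fifth differences are constant (120).
1416 + 120 = 1536;  8850 + 1536 = 10386;  39290 + 10386 = 49676;  139489 + 49676 = 189165;  421854 + 189165 = 611019
1536 + 120 = 1656;  10386 + 1656 = 12042;  49676 + 12042 = 61718;  189165 + 61718 = 250883;  611019 + 250883 = 861902
1656 + 120 = 1776;  12042 + 1776 = 13818;  61718 + 13818 = 75536;  250883 + 75536 = 326419;  861902 + 326419 = 1188321

1188321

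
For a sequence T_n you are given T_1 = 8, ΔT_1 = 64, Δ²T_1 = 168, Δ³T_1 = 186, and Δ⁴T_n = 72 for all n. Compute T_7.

7712

Build the table forward from the leading diagonal:
Δ⁴: 72  72  72  72  72  72  72
Δ³: 186  258  330  402  474  546  618
Δ²: 168  354  612  942  1344  1818  2364
Δ: 64  232  586  1198  2140  3484  5302
T: 8  72  304  890  2088  4228  7712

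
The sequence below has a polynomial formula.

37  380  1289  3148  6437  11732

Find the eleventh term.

95177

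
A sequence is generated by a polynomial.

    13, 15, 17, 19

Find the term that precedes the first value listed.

First differences: 2, 2, 2
The first differences are constant at 2.
Work back: 13 − 2 = 11

11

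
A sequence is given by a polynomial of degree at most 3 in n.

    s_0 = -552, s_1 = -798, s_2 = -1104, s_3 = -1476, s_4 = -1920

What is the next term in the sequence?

Δ: -246  -306  -372  -444
Δ²: -60  -66  -72
Δ³: -6  -6
The third differences are constant (-6).
-72 − 6 = -78;  -444 − 78 = -522;  -1920 − 522 = -2442

-2442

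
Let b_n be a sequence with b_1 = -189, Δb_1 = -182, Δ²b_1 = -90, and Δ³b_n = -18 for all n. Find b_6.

-2179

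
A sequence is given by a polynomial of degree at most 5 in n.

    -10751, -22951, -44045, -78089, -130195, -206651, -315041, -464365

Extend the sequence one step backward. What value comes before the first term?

Δ: -12200, -21094, -34044, -52106, -76456, -108390, -149324
Δ²: -8894, -12950, -18062, -24350, -31934, -40934
Δ³: -4056, -5112, -6288, -7584, -9000
Δ⁴: -1056, -1176, -1296, -1416
Δ⁵: -120, -120, -120
The fifth differences are constant at -120.
Work back: -1056 + 120 = -936;  -4056 + 936 = -3120;  -8894 + 3120 = -5774;  -12200 + 5774 = -6426;  -10751 + 6426 = -4325

-4325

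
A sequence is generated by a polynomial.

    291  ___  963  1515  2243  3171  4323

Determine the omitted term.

563

Using the last 5 terms:
Δ: 552  728  928  1152
Δ²: 176  200  224
Δ³: 24  24
Constant third difference = 24.
Extend backward: 176 − 24 = 152;  552 − 152 = 400;  963 − 400 = 563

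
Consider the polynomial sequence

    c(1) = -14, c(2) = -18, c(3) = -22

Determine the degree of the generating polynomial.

-4, -4
The first differences are constant, so the polynomial has degree 1.

1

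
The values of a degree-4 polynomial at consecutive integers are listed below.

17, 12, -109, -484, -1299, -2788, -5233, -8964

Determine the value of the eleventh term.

-31893

First differences: -5  -121  -375  -815  -1489  -2445  -3731
Second differences: -116  -254  -440  -674  -956  -1286
Third differences: -138  -186  -234  -282  -330
Fourth differences: -48  -48  -48  -48
Fourth differences constant at -48.
-330 − 48 = -378;  -1286 − 378 = -1664;  -3731 − 1664 = -5395;  -8964 − 5395 = -14359
-378 − 48 = -426;  -1664 − 426 = -2090;  -5395 − 2090 = -7485;  -14359 − 7485 = -21844
-426 − 48 = -474;  -2090 − 474 = -2564;  -7485 − 2564 = -10049;  -21844 − 10049 = -31893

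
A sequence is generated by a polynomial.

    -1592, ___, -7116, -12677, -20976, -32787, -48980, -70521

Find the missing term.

Using the last 6 terms:
-5561, -8299, -11811, -16193, -21541
-2738, -3512, -4382, -5348
-774, -870, -966
-96, -96
Constant fourth difference = -96.
Extend backward: -774 + 96 = -678;  -2738 + 678 = -2060;  -5561 + 2060 = -3501;  -7116 + 3501 = -3615

-3615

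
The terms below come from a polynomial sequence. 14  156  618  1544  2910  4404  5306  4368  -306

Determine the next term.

D1: 142 , 462 , 926 , 1366 , 1494 , 902 , -938 , -4674
D2: 320 , 464 , 440 , 128 , -592 , -1840 , -3736
D3: 144 , -24 , -312 , -720 , -1248 , -1896
D4: -168 , -288 , -408 , -528 , -648
D5: -120 , -120 , -120 , -120
Fifth differences constant at -120.
-648 − 120 = -768;  -1896 − 768 = -2664;  -3736 − 2664 = -6400;  -4674 − 6400 = -11074;  -306 − 11074 = -11380

-11380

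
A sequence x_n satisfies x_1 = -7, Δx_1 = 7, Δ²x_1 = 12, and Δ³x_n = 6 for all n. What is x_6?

Build the table forward from the leading diagonal:
D3: 6  6  6  6  6  6
D2: 12  18  24  30  36  42
D1: 7  19  37  61  91  127
x: -7  0  19  56  117  208

208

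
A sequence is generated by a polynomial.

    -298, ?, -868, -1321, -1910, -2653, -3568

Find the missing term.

-533

Using the last 5 terms:
First differences: -453, -589, -743, -915
Second differences: -136, -154, -172
Third differences: -18, -18
Constant third difference = -18.
Extend backward: -136 + 18 = -118;  -453 + 118 = -335;  -868 + 335 = -533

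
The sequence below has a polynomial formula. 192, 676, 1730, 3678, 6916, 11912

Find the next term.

484, 1054, 1948, 3238, 4996
570, 894, 1290, 1758
324, 396, 468
72, 72
The fourth differences are constant (72).
468 + 72 = 540;  1758 + 540 = 2298;  4996 + 2298 = 7294;  11912 + 7294 = 19206

19206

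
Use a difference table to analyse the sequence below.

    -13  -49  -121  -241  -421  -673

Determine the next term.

-1009

-36 , -72 , -120 , -180 , -252
-36 , -48 , -60 , -72
-12 , -12 , -12
The third differences are constant (-12).
-72 − 12 = -84;  -252 − 84 = -336;  -673 − 336 = -1009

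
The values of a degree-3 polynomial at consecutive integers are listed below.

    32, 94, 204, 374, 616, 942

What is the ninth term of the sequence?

Δ: 62  110  170  242  326
Δ²: 48  60  72  84
Δ³: 12  12  12
The third differences are constant (12).
84 + 12 = 96;  326 + 96 = 422;  942 + 422 = 1364
96 + 12 = 108;  422 + 108 = 530;  1364 + 530 = 1894
108 + 12 = 120;  530 + 120 = 650;  1894 + 650 = 2544

2544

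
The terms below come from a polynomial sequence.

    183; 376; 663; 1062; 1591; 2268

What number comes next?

193, 287, 399, 529, 677
94, 112, 130, 148
18, 18, 18
Third differences constant at 18.
148 + 18 = 166;  677 + 166 = 843;  2268 + 843 = 3111

3111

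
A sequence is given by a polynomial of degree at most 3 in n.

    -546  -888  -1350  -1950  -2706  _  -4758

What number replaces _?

-3636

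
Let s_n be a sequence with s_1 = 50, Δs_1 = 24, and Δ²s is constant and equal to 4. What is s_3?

Build the table forward from the leading diagonal:
D2: 4  4  4
D1: 24  28  32
s: 50  74  102

102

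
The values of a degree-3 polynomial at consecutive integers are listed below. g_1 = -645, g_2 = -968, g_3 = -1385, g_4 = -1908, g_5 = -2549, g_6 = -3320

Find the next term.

-323 , -417 , -523 , -641 , -771
-94 , -106 , -118 , -130
-12 , -12 , -12
Third differences constant at -12.
-130 − 12 = -142;  -771 − 142 = -913;  -3320 − 913 = -4233

-4233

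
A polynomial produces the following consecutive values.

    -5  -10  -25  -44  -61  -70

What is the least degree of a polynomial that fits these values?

3

-5, -15, -19, -17, -9
-10, -4, 2, 8
6, 6, 6
The third differences are constant, so the polynomial has degree 3.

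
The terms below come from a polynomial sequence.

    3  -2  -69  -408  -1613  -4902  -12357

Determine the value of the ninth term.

First differences: -5 , -67 , -339 , -1205 , -3289 , -7455
Second differences: -62 , -272 , -866 , -2084 , -4166
Third differences: -210 , -594 , -1218 , -2082
Fourth differences: -384 , -624 , -864
Fifth differences: -240 , -240
Constant fifth difference = -240, so extend:
-864 − 240 = -1104;  -2082 − 1104 = -3186;  -4166 − 3186 = -7352;  -7455 − 7352 = -14807;  -12357 − 14807 = -27164
-1104 − 240 = -1344;  -3186 − 1344 = -4530;  -7352 − 4530 = -11882;  -14807 − 11882 = -26689;  -27164 − 26689 = -53853

-53853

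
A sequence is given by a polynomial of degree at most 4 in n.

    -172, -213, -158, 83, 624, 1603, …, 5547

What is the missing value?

3182

Using the first 6 terms:
Δ: -41  55  241  541  979
Δ²: 96  186  300  438
Δ³: 90  114  138
Δ⁴: 24  24
Constant fourth difference = 24.
Extend forward: 138 + 24 = 162;  438 + 162 = 600;  979 + 600 = 1579;  1603 + 1579 = 3182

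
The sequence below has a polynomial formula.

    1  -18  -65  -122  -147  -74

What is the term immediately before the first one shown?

-2

Δ: -19, -47, -57, -25, 73
Δ²: -28, -10, 32, 98
Δ³: 18, 42, 66
Δ⁴: 24, 24
The fourth differences are constant at 24.
Work back: 18 − 24 = -6;  -28 + 6 = -22;  -19 + 22 = 3;  1 − 3 = -2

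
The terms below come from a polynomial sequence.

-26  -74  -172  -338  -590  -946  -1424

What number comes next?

-2042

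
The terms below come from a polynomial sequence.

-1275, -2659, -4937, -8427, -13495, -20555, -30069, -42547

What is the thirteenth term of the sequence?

-170607

Δ: -1384  -2278  -3490  -5068  -7060  -9514  -12478
Δ²: -894  -1212  -1578  -1992  -2454  -2964
Δ³: -318  -366  -414  -462  -510
Δ⁴: -48  -48  -48  -48
Constant fourth difference = -48, so extend:
-510 − 48 = -558;  -2964 − 558 = -3522;  -12478 − 3522 = -16000;  -42547 − 16000 = -58547
-558 − 48 = -606;  -3522 − 606 = -4128;  -16000 − 4128 = -20128;  -58547 − 20128 = -78675
-606 − 48 = -654;  -4128 − 654 = -4782;  -20128 − 4782 = -24910;  -78675 − 24910 = -103585
-654 − 48 = -702;  -4782 − 702 = -5484;  -24910 − 5484 = -30394;  -103585 − 30394 = -133979
-702 − 48 = -750;  -5484 − 750 = -6234;  -30394 − 6234 = -36628;  -133979 − 36628 = -170607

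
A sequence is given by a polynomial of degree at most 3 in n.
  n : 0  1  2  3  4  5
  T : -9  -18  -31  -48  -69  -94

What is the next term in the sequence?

-123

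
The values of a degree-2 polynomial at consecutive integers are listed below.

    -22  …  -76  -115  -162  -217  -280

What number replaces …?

-45

Using the last 5 terms:
-39, -47, -55, -63
-8, -8, -8
Constant second difference = -8.
Extend backward: -39 + 8 = -31;  -76 + 31 = -45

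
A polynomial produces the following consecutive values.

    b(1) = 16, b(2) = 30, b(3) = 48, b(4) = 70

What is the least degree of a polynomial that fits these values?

First differences: 14, 18, 22
Second differences: 4, 4
The second differences are constant, so the polynomial has degree 2.

2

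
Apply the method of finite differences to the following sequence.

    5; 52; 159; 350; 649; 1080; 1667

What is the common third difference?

24

First differences: 47, 107, 191, 299, 431, 587
Second differences: 60, 84, 108, 132, 156
Third differences: 24, 24, 24, 24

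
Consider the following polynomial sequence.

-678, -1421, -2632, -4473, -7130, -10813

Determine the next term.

D1: -743, -1211, -1841, -2657, -3683
D2: -468, -630, -816, -1026
D3: -162, -186, -210
D4: -24, -24
The fourth differences are constant (-24).
-210 − 24 = -234;  -1026 − 234 = -1260;  -3683 − 1260 = -4943;  -10813 − 4943 = -15756

-15756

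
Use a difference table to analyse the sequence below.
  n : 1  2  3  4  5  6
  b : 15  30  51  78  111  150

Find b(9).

303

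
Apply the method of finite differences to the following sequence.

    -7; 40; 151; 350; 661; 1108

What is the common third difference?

D1: 47, 111, 199, 311, 447
D2: 64, 88, 112, 136
D3: 24, 24, 24

24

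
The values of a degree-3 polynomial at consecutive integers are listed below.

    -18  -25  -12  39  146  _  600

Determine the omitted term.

Using the first 5 terms:
D1: -7  13  51  107
D2: 20  38  56
D3: 18  18
Constant third difference = 18.
Extend forward: 56 + 18 = 74;  107 + 74 = 181;  146 + 181 = 327

327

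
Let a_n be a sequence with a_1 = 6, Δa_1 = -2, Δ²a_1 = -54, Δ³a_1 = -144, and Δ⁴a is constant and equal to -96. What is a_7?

Build the table forward from the leading diagonal:
Δ⁴: -96  -96  -96  -96  -96  -96  -96
Δ³: -144  -240  -336  -432  -528  -624  -720
Δ²: -54  -198  -438  -774  -1206  -1734  -2358
Δ: -2  -56  -254  -692  -1466  -2672  -4406
a: 6  4  -52  -306  -998  -2464  -5136

-5136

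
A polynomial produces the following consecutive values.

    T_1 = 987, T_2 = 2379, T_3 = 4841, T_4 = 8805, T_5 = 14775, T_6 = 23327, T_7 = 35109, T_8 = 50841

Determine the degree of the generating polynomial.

1392, 2462, 3964, 5970, 8552, 11782, 15732
1070, 1502, 2006, 2582, 3230, 3950
432, 504, 576, 648, 720
72, 72, 72, 72
The fourth differences are constant, so the polynomial has degree 4.

4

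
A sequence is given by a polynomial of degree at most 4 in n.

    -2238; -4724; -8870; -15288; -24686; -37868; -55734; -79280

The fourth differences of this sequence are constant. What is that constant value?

D1: -2486, -4146, -6418, -9398, -13182, -17866, -23546
D2: -1660, -2272, -2980, -3784, -4684, -5680
D3: -612, -708, -804, -900, -996
D4: -96, -96, -96, -96

-96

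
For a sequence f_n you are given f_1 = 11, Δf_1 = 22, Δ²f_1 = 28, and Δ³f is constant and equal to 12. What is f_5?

315

Build the table forward from the leading diagonal:
Δ³: 12  12  12  12  12
Δ²: 28  40  52  64  76
Δ: 22  50  90  142  206
f: 11  33  83  173  315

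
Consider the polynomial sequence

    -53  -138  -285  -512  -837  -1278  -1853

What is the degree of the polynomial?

3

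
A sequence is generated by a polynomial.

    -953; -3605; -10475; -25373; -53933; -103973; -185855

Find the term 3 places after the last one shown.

-771893

D1: -2652, -6870, -14898, -28560, -50040, -81882
D2: -4218, -8028, -13662, -21480, -31842
D3: -3810, -5634, -7818, -10362
D4: -1824, -2184, -2544
D5: -360, -360
The fifth differences are constant (-360).
-2544 − 360 = -2904;  -10362 − 2904 = -13266;  -31842 − 13266 = -45108;  -81882 − 45108 = -126990;  -185855 − 126990 = -312845
-2904 − 360 = -3264;  -13266 − 3264 = -16530;  -45108 − 16530 = -61638;  -126990 − 61638 = -188628;  -312845 − 188628 = -501473
-3264 − 360 = -3624;  -16530 − 3624 = -20154;  -61638 − 20154 = -81792;  -188628 − 81792 = -270420;  -501473 − 270420 = -771893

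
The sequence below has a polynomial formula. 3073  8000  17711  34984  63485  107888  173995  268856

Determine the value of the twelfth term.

D1: 4927 , 9711 , 17273 , 28501 , 44403 , 66107 , 94861
D2: 4784 , 7562 , 11228 , 15902 , 21704 , 28754
D3: 2778 , 3666 , 4674 , 5802 , 7050
D4: 888 , 1008 , 1128 , 1248
D5: 120 , 120 , 120
Constant fifth difference = 120, so extend:
1248 + 120 = 1368;  7050 + 1368 = 8418;  28754 + 8418 = 37172;  94861 + 37172 = 132033;  268856 + 132033 = 400889
1368 + 120 = 1488;  8418 + 1488 = 9906;  37172 + 9906 = 47078;  132033 + 47078 = 179111;  400889 + 179111 = 580000
1488 + 120 = 1608;  9906 + 1608 = 11514;  47078 + 11514 = 58592;  179111 + 58592 = 237703;  580000 + 237703 = 817703
1608 + 120 = 1728;  11514 + 1728 = 13242;  58592 + 13242 = 71834;  237703 + 71834 = 309537;  817703 + 309537 = 1127240

1127240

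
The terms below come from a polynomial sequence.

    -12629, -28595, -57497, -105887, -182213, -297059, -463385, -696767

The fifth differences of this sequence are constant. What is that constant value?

D1: -15966, -28902, -48390, -76326, -114846, -166326, -233382
D2: -12936, -19488, -27936, -38520, -51480, -67056
D3: -6552, -8448, -10584, -12960, -15576
D4: -1896, -2136, -2376, -2616
D5: -240, -240, -240

-240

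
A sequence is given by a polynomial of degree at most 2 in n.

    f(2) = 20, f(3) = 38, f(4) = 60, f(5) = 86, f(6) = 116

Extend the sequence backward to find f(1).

Δ: 18  22  26  30
Δ²: 4  4  4
The second differences are constant at 4.
Work back: 18 − 4 = 14;  20 − 14 = 6

6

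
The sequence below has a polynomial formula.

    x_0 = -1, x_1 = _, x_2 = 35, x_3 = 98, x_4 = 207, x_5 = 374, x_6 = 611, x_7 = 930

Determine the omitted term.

Using the last 6 terms:
63  109  167  237  319
46  58  70  82
12  12  12
Constant third difference = 12.
Extend backward: 46 − 12 = 34;  63 − 34 = 29;  35 − 29 = 6

6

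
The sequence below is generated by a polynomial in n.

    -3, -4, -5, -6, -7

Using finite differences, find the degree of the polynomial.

D1: -1, -1, -1, -1
The first differences are constant, so the polynomial has degree 1.

1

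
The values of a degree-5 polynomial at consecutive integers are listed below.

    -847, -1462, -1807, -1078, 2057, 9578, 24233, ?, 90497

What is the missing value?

Using the first 7 terms:
First differences: -615  -345  729  3135  7521  14655
Second differences: 270  1074  2406  4386  7134
Third differences: 804  1332  1980  2748
Fourth differences: 528  648  768
Fifth differences: 120  120
Constant fifth difference = 120.
Extend forward: 768 + 120 = 888;  2748 + 888 = 3636;  7134 + 3636 = 10770;  14655 + 10770 = 25425;  24233 + 25425 = 49658

49658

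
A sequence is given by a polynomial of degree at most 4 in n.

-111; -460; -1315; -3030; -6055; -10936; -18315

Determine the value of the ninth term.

-43615

-349 , -855 , -1715 , -3025 , -4881 , -7379
-506 , -860 , -1310 , -1856 , -2498
-354 , -450 , -546 , -642
-96 , -96 , -96
Fourth differences constant at -96.
-642 − 96 = -738;  -2498 − 738 = -3236;  -7379 − 3236 = -10615;  -18315 − 10615 = -28930
-738 − 96 = -834;  -3236 − 834 = -4070;  -10615 − 4070 = -14685;  -28930 − 14685 = -43615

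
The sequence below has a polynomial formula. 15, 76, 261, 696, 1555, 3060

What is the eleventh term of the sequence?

31405

61, 185, 435, 859, 1505
124, 250, 424, 646
126, 174, 222
48, 48
Fourth differences constant at 48.
222 + 48 = 270;  646 + 270 = 916;  1505 + 916 = 2421;  3060 + 2421 = 5481
270 + 48 = 318;  916 + 318 = 1234;  2421 + 1234 = 3655;  5481 + 3655 = 9136
318 + 48 = 366;  1234 + 366 = 1600;  3655 + 1600 = 5255;  9136 + 5255 = 14391
366 + 48 = 414;  1600 + 414 = 2014;  5255 + 2014 = 7269;  14391 + 7269 = 21660
414 + 48 = 462;  2014 + 462 = 2476;  7269 + 2476 = 9745;  21660 + 9745 = 31405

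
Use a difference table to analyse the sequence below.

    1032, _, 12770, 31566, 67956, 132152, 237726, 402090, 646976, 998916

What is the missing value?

4236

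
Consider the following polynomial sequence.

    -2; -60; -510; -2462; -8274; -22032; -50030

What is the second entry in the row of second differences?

-1502

D1: -58, -450, -1952, -5812, -13758, -27998
D2: -392, -1502, -3860, -7946, -14240
D3: -1110, -2358, -4086, -6294
D4: -1248, -1728, -2208
D5: -480, -480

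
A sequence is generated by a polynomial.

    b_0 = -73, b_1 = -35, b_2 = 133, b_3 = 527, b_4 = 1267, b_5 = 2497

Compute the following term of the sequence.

4385

Δ: 38  168  394  740  1230
Δ²: 130  226  346  490
Δ³: 96  120  144
Δ⁴: 24  24
The fourth differences are constant (24).
144 + 24 = 168;  490 + 168 = 658;  1230 + 658 = 1888;  2497 + 1888 = 4385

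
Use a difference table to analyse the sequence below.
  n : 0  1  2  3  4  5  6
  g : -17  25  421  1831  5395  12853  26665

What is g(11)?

First differences: 42, 396, 1410, 3564, 7458, 13812
Second differences: 354, 1014, 2154, 3894, 6354
Third differences: 660, 1140, 1740, 2460
Fourth differences: 480, 600, 720
Fifth differences: 120, 120
Constant fifth difference = 120, so extend:
720 + 120 = 840;  2460 + 840 = 3300;  6354 + 3300 = 9654;  13812 + 9654 = 23466;  26665 + 23466 = 50131
840 + 120 = 960;  3300 + 960 = 4260;  9654 + 4260 = 13914;  23466 + 13914 = 37380;  50131 + 37380 = 87511
960 + 120 = 1080;  4260 + 1080 = 5340;  13914 + 5340 = 19254;  37380 + 19254 = 56634;  87511 + 56634 = 144145
1080 + 120 = 1200;  5340 + 1200 = 6540;  19254 + 6540 = 25794;  56634 + 25794 = 82428;  144145 + 82428 = 226573
1200 + 120 = 1320;  6540 + 1320 = 7860;  25794 + 7860 = 33654;  82428 + 33654 = 116082;  226573 + 116082 = 342655

342655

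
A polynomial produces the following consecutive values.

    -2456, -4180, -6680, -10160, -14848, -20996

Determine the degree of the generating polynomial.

4

-1724, -2500, -3480, -4688, -6148
-776, -980, -1208, -1460
-204, -228, -252
-24, -24
The fourth differences are constant, so the polynomial has degree 4.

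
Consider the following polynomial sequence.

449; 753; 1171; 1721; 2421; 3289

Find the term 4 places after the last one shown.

8801

First differences: 304  418  550  700  868
Second differences: 114  132  150  168
Third differences: 18  18  18
Constant third difference = 18, so extend:
168 + 18 = 186;  868 + 186 = 1054;  3289 + 1054 = 4343
186 + 18 = 204;  1054 + 204 = 1258;  4343 + 1258 = 5601
204 + 18 = 222;  1258 + 222 = 1480;  5601 + 1480 = 7081
222 + 18 = 240;  1480 + 240 = 1720;  7081 + 1720 = 8801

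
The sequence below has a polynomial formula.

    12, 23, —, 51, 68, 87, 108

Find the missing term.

36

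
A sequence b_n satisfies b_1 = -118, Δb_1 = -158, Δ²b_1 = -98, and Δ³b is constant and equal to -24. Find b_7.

-3016

Build the table forward from the leading diagonal:
Third differences: -24  -24  -24  -24  -24  -24  -24
Second differences: -98  -122  -146  -170  -194  -218  -242
First differences: -158  -256  -378  -524  -694  -888  -1106
b: -118  -276  -532  -910  -1434  -2128  -3016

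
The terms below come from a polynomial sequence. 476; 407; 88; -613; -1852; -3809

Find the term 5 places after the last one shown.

First differences: -69, -319, -701, -1239, -1957
Second differences: -250, -382, -538, -718
Third differences: -132, -156, -180
Fourth differences: -24, -24
Constant fourth difference = -24, so extend:
-180 − 24 = -204;  -718 − 204 = -922;  -1957 − 922 = -2879;  -3809 − 2879 = -6688
-204 − 24 = -228;  -922 − 228 = -1150;  -2879 − 1150 = -4029;  -6688 − 4029 = -10717
-228 − 24 = -252;  -1150 − 252 = -1402;  -4029 − 1402 = -5431;  -10717 − 5431 = -16148
-252 − 24 = -276;  -1402 − 276 = -1678;  -5431 − 1678 = -7109;  -16148 − 7109 = -23257
-276 − 24 = -300;  -1678 − 300 = -1978;  -7109 − 1978 = -9087;  -23257 − 9087 = -32344

-32344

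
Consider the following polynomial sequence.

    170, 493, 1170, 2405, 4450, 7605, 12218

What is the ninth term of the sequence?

27450

323, 677, 1235, 2045, 3155, 4613
354, 558, 810, 1110, 1458
204, 252, 300, 348
48, 48, 48
Constant fourth difference = 48, so extend:
348 + 48 = 396;  1458 + 396 = 1854;  4613 + 1854 = 6467;  12218 + 6467 = 18685
396 + 48 = 444;  1854 + 444 = 2298;  6467 + 2298 = 8765;  18685 + 8765 = 27450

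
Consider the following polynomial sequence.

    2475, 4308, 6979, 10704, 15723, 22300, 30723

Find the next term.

41304

First differences: 1833 , 2671 , 3725 , 5019 , 6577 , 8423
Second differences: 838 , 1054 , 1294 , 1558 , 1846
Third differences: 216 , 240 , 264 , 288
Fourth differences: 24 , 24 , 24
Fourth differences constant at 24.
288 + 24 = 312;  1846 + 312 = 2158;  8423 + 2158 = 10581;  30723 + 10581 = 41304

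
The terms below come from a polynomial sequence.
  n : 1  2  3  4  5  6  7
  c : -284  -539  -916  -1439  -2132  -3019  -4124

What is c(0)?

-127

-255  -377  -523  -693  -887  -1105
-122  -146  -170  -194  -218
-24  -24  -24  -24
The third differences are constant at -24.
Work back: -122 + 24 = -98;  -255 + 98 = -157;  -284 + 157 = -127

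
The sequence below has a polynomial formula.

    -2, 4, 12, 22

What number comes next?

34

First differences: 6, 8, 10
Second differences: 2, 2
The second differences are constant (2).
10 + 2 = 12;  22 + 12 = 34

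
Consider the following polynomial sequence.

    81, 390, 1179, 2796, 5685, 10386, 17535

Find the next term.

27864

D1: 309  789  1617  2889  4701  7149
D2: 480  828  1272  1812  2448
D3: 348  444  540  636
D4: 96  96  96
The fourth differences are constant (96).
636 + 96 = 732;  2448 + 732 = 3180;  7149 + 3180 = 10329;  17535 + 10329 = 27864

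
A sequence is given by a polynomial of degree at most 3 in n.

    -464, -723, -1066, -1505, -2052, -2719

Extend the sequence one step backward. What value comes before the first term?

-259, -343, -439, -547, -667
-84, -96, -108, -120
-12, -12, -12
The third differences are constant at -12.
Work back: -84 + 12 = -72;  -259 + 72 = -187;  -464 + 187 = -277

-277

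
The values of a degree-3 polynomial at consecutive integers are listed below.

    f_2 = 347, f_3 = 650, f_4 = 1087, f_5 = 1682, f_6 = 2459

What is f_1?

154

First differences: 303  437  595  777
Second differences: 134  158  182
Third differences: 24  24
The third differences are constant at 24.
Work back: 134 − 24 = 110;  303 − 110 = 193;  347 − 193 = 154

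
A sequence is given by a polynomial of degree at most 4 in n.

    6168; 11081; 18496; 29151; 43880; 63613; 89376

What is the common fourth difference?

D1: 4913, 7415, 10655, 14729, 19733, 25763
D2: 2502, 3240, 4074, 5004, 6030
D3: 738, 834, 930, 1026
D4: 96, 96, 96

96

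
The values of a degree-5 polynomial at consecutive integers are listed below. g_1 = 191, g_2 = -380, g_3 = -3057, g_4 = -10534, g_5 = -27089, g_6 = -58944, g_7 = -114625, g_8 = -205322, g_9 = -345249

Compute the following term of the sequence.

-552004

First differences: -571, -2677, -7477, -16555, -31855, -55681, -90697, -139927
Second differences: -2106, -4800, -9078, -15300, -23826, -35016, -49230
Third differences: -2694, -4278, -6222, -8526, -11190, -14214
Fourth differences: -1584, -1944, -2304, -2664, -3024
Fifth differences: -360, -360, -360, -360
Fifth differences constant at -360.
-3024 − 360 = -3384;  -14214 − 3384 = -17598;  -49230 − 17598 = -66828;  -139927 − 66828 = -206755;  -345249 − 206755 = -552004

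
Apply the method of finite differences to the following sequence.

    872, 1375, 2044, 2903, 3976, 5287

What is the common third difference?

24

D1: 503, 669, 859, 1073, 1311
D2: 166, 190, 214, 238
D3: 24, 24, 24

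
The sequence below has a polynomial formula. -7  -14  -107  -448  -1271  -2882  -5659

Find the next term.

-10052

D1: -7, -93, -341, -823, -1611, -2777
D2: -86, -248, -482, -788, -1166
D3: -162, -234, -306, -378
D4: -72, -72, -72
The fourth differences are constant (-72).
-378 − 72 = -450;  -1166 − 450 = -1616;  -2777 − 1616 = -4393;  -5659 − 4393 = -10052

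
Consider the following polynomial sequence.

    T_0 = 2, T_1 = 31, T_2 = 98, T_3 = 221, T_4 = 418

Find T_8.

2306

D1: 29 , 67 , 123 , 197
D2: 38 , 56 , 74
D3: 18 , 18
The third differences are constant (18).
74 + 18 = 92;  197 + 92 = 289;  418 + 289 = 707
92 + 18 = 110;  289 + 110 = 399;  707 + 399 = 1106
110 + 18 = 128;  399 + 128 = 527;  1106 + 527 = 1633
128 + 18 = 146;  527 + 146 = 673;  1633 + 673 = 2306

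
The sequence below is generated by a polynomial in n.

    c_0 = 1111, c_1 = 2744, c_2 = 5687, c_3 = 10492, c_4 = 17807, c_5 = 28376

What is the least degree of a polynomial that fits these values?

4

D1: 1633, 2943, 4805, 7315, 10569
D2: 1310, 1862, 2510, 3254
D3: 552, 648, 744
D4: 96, 96
The fourth differences are constant, so the polynomial has degree 4.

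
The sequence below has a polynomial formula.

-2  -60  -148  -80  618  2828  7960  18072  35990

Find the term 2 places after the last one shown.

111108

D1: -58  -88  68  698  2210  5132  10112  17918
D2: -30  156  630  1512  2922  4980  7806
D3: 186  474  882  1410  2058  2826
D4: 288  408  528  648  768
D5: 120  120  120  120
Fifth differences constant at 120.
768 + 120 = 888;  2826 + 888 = 3714;  7806 + 3714 = 11520;  17918 + 11520 = 29438;  35990 + 29438 = 65428
888 + 120 = 1008;  3714 + 1008 = 4722;  11520 + 4722 = 16242;  29438 + 16242 = 45680;  65428 + 45680 = 111108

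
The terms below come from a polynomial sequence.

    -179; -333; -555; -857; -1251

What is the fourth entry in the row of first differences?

-394

D1: -154, -222, -302, -394
D2: -68, -80, -92
D3: -12, -12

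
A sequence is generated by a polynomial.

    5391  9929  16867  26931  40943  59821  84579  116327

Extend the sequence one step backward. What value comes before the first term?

2623

First differences: 4538  6938  10064  14012  18878  24758  31748
Second differences: 2400  3126  3948  4866  5880  6990
Third differences: 726  822  918  1014  1110
Fourth differences: 96  96  96  96
The fourth differences are constant at 96.
Work back: 726 − 96 = 630;  2400 − 630 = 1770;  4538 − 1770 = 2768;  5391 − 2768 = 2623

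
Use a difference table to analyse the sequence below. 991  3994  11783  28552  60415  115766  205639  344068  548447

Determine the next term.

839890

First differences: 3003, 7789, 16769, 31863, 55351, 89873, 138429, 204379
Second differences: 4786, 8980, 15094, 23488, 34522, 48556, 65950
Third differences: 4194, 6114, 8394, 11034, 14034, 17394
Fourth differences: 1920, 2280, 2640, 3000, 3360
Fifth differences: 360, 360, 360, 360
Constant fifth difference = 360, so extend:
3360 + 360 = 3720;  17394 + 3720 = 21114;  65950 + 21114 = 87064;  204379 + 87064 = 291443;  548447 + 291443 = 839890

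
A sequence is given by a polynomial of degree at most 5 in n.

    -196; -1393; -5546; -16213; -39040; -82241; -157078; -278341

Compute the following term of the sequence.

First differences: -1197  -4153  -10667  -22827  -43201  -74837  -121263
Second differences: -2956  -6514  -12160  -20374  -31636  -46426
Third differences: -3558  -5646  -8214  -11262  -14790
Fourth differences: -2088  -2568  -3048  -3528
Fifth differences: -480  -480  -480
Constant fifth difference = -480, so extend:
-3528 − 480 = -4008;  -14790 − 4008 = -18798;  -46426 − 18798 = -65224;  -121263 − 65224 = -186487;  -278341 − 186487 = -464828

-464828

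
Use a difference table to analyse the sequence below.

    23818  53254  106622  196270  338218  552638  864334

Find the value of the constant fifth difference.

First differences: 29436, 53368, 89648, 141948, 214420, 311696
Second differences: 23932, 36280, 52300, 72472, 97276
Third differences: 12348, 16020, 20172, 24804
Fourth differences: 3672, 4152, 4632
Fifth differences: 480, 480

480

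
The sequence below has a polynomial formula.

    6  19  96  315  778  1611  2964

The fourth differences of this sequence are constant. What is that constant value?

24

Δ: 13, 77, 219, 463, 833, 1353
Δ²: 64, 142, 244, 370, 520
Δ³: 78, 102, 126, 150
Δ⁴: 24, 24, 24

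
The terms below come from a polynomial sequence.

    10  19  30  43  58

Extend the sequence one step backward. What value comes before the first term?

3

D1: 9, 11, 13, 15
D2: 2, 2, 2
The second differences are constant at 2.
Work back: 9 − 2 = 7;  10 − 7 = 3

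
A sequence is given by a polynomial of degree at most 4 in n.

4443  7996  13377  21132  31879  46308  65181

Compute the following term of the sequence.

D1: 3553 , 5381 , 7755 , 10747 , 14429 , 18873
D2: 1828 , 2374 , 2992 , 3682 , 4444
D3: 546 , 618 , 690 , 762
D4: 72 , 72 , 72
Constant fourth difference = 72, so extend:
762 + 72 = 834;  4444 + 834 = 5278;  18873 + 5278 = 24151;  65181 + 24151 = 89332

89332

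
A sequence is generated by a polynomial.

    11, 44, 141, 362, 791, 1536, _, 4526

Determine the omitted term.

2729

Using the first 6 terms:
33  97  221  429  745
64  124  208  316
60  84  108
24  24
Constant fourth difference = 24.
Extend forward: 108 + 24 = 132;  316 + 132 = 448;  745 + 448 = 1193;  1536 + 1193 = 2729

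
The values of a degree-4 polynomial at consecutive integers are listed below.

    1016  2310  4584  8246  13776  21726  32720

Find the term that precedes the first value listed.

D1: 1294, 2274, 3662, 5530, 7950, 10994
D2: 980, 1388, 1868, 2420, 3044
D3: 408, 480, 552, 624
D4: 72, 72, 72
The fourth differences are constant at 72.
Work back: 408 − 72 = 336;  980 − 336 = 644;  1294 − 644 = 650;  1016 − 650 = 366

366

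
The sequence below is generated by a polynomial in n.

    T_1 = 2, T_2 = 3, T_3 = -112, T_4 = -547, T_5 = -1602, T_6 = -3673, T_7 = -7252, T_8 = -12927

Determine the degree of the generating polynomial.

First differences: 1, -115, -435, -1055, -2071, -3579, -5675
Second differences: -116, -320, -620, -1016, -1508, -2096
Third differences: -204, -300, -396, -492, -588
Fourth differences: -96, -96, -96, -96
The fourth differences are constant, so the polynomial has degree 4.

4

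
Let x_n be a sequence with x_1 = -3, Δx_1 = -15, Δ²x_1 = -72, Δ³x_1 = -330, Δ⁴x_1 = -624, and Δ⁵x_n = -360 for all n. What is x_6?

-7578

Build the table forward from the leading diagonal:
D5: -360, -360, -360, -360, -360, -360
D4: -624, -984, -1344, -1704, -2064, -2424
D3: -330, -954, -1938, -3282, -4986, -7050
D2: -72, -402, -1356, -3294, -6576, -11562
D1: -15, -87, -489, -1845, -5139, -11715
x: -3, -18, -105, -594, -2439, -7578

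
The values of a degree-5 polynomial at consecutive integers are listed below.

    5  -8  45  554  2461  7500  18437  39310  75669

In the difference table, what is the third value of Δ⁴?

First differences: -13, 53, 509, 1907, 5039, 10937, 20873, 36359
Second differences: 66, 456, 1398, 3132, 5898, 9936, 15486
Third differences: 390, 942, 1734, 2766, 4038, 5550
Fourth differences: 552, 792, 1032, 1272, 1512
Fifth differences: 240, 240, 240, 240

1032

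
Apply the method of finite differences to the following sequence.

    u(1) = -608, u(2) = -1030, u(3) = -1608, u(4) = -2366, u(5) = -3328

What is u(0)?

First differences: -422, -578, -758, -962
Second differences: -156, -180, -204
Third differences: -24, -24
The third differences are constant at -24.
Work back: -156 + 24 = -132;  -422 + 132 = -290;  -608 + 290 = -318

-318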